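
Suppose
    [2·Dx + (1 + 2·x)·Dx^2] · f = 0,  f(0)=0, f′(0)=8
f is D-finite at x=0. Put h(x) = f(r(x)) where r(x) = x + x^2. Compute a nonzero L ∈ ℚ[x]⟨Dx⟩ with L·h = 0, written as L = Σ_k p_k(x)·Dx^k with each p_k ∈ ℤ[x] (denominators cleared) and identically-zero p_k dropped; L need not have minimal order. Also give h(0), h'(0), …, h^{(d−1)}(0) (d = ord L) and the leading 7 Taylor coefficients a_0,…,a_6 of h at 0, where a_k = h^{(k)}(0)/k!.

L = (4·x + 4·x^2)·Dx + (1 + 4·x + 6·x^2 + 4·x^3)·Dx^2  (order 2).
h: a_k = 0, 8, 0, -16/3, 8, -32/5, 0, …
ICs: h(0) = 0, h′(0) = 8.

f: a_k = 0, 8, -8, 32/3, -16, 128/5, -128/3, …
L₀ from L_f via x↦r, Dx↦r'^{-1}Dx.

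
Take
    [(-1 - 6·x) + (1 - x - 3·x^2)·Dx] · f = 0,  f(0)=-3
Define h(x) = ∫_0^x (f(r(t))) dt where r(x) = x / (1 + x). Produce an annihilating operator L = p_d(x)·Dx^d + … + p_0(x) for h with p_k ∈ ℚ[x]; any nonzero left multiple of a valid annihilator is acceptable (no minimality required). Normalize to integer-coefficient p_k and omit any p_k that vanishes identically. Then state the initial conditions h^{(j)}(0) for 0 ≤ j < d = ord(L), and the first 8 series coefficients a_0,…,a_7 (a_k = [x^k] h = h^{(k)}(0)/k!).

f: a_k = -3, -3, -12, -21, -57, -120, -291, -651, …
f∘r: x↦r, Dx↦Dx/r' in L_f ⇒ L₀.
Integrate: L := L₀·Dx.
L = (1 + 7·x)·Dx + (-1 - 2·x + 2·x^2 + 3·x^3)·Dx^2  (order 2).
h: a_k = 0, -3, -3/2, -3, 0, -27/5, 9/2, -108/7, …
ICs: h(0) = 0, h′(0) = -3.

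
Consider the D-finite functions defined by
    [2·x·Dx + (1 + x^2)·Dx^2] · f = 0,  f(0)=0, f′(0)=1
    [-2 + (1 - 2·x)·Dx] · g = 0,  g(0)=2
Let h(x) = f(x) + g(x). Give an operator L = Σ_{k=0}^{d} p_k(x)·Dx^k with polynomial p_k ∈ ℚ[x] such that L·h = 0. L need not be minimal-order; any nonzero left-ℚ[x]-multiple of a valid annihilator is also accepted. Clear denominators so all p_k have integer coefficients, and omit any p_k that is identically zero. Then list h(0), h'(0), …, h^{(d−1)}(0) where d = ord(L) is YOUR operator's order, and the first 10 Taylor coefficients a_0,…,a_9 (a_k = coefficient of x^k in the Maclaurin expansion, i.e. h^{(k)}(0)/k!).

L = (4 - 32·x - 12·x^2)·Dx + (-13 + 4·x - 25·x^2 - 12·x^3)·Dx^2 + (2 - 3·x - 3·x^3 - 2·x^4)·Dx^3  (order 3).
h: a_k = 2, 5, 8, 47/3, 32, 321/5, 128, 1791/7, 512, 9217/9, …
ICs: h(0) = 2, h′(0) = 5, h′′(0) = 16.

f: a_k = 0, 1, 0, -1/3, 0, 1/5, 0, -1/7, 0, 1/9, …
g: a_k = 2, 4, 8, 16, 32, 64, 128, 256, 512, 1024, …
Weyl lclm of L_f,L_g ⇒ L₀ (ord ≤ 3).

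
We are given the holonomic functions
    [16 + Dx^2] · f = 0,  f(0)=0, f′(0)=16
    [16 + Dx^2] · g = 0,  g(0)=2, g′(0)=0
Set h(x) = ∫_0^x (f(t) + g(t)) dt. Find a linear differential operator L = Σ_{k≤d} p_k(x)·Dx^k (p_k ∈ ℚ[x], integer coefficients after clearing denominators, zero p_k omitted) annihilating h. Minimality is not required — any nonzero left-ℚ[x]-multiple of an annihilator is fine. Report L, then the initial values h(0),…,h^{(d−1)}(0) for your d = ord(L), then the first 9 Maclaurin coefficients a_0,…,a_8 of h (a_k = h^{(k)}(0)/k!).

f: a_k = 0, 16, 0, -128/3, 0, 512/15, 0, -4096/315, 0, …
g: a_k = 2, 0, -16, 0, 64/3, 0, -512/45, 0, 1024/315, …
Weyl lclm of L_f,L_g ⇒ L₀ (ord ≤ 4).
h=∫h₀ ⇒ L = L₀·Dx.
L = 16·Dx + Dx^3  (order 3).
h: a_k = 0, 2, 8, -16/3, -32/3, 64/15, 256/45, -512/315, -512/315, …
ICs: h(0) = 0, h′(0) = 2, h′′(0) = 16.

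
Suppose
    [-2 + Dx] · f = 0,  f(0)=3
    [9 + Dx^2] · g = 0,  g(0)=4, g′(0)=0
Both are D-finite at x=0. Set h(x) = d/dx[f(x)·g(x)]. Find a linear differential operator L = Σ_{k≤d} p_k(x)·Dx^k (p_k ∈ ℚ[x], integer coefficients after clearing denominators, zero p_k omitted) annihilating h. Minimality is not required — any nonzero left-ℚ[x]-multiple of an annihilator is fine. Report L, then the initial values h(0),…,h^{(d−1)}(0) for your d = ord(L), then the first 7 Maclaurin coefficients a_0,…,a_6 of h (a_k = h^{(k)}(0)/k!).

f: a_k = 3, 6, 6, 4, 2, 4/5, 4/15, …
g: a_k = 4, 0, -18, 0, 27/2, 0, -81/20, …
h₀=f·g: eliminate ⇒ L₀, order ≤ 1·2.
h₀' ⇒ L via d/dx closure of L₀.
L = 13 - 4·Dx + Dx^2  (order 2).
h: a_k = 24, -60, -276, -238, 61, 407/2, 3277/30, …
ICs: h(0) = 24, h′(0) = -60.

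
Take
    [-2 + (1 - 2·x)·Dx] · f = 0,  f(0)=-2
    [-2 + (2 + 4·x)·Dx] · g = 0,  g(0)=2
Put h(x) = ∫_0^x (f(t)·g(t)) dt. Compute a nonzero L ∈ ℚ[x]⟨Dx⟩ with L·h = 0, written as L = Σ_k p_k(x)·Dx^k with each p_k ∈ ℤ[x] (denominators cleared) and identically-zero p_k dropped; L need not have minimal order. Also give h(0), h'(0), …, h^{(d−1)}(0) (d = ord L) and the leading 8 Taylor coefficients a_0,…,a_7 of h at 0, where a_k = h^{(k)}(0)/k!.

f: a_k = -2, -4, -8, -16, -32, -64, -128, -256, …
g: a_k = 2, 2, -1, 1, -5/4, 7/4, -21/8, 33/8, …
f·g: L₀ = L_f ⊗_s L_g, ord ≤ 1·1.
h=∫₀ˣh₀: take L = L₀·Dx.
L = (3 + 2·x)·Dx + (-1 + 4·x^2)·Dx^2  (order 2).
h: a_k = 0, -4, -6, -22/3, -23/2, -179/10, -365/12, -1439/28, …
ICs: h(0) = 0, h′(0) = -4.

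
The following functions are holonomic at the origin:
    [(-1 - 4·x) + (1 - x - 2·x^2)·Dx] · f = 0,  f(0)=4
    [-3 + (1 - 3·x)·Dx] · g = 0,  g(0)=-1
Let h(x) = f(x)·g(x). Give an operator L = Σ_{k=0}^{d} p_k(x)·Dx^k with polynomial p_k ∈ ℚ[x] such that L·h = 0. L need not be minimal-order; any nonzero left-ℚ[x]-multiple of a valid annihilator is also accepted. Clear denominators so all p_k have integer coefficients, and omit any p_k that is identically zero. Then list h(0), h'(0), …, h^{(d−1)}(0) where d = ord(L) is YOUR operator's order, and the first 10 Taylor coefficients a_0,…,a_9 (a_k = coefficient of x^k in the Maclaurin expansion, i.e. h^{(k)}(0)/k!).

L = (-4 + 2·x + 18·x^2) + (1 - 4·x + x^2 + 6·x^3)·Dx  (order 1).
h: a_k = -4, -16, -60, -200, -644, -2016, -6220, -19000, -57684, -174416, …
ICs: h(0) = -4.

f: a_k = 4, 4, 12, 20, 44, 84, 172, 340, 684, 1364, …
g: a_k = -1, -3, -9, -27, -81, -243, -729, -2187, -6561, -19683, …
Sym-product of L_f,L_g gives L₀ (≤ ord 1).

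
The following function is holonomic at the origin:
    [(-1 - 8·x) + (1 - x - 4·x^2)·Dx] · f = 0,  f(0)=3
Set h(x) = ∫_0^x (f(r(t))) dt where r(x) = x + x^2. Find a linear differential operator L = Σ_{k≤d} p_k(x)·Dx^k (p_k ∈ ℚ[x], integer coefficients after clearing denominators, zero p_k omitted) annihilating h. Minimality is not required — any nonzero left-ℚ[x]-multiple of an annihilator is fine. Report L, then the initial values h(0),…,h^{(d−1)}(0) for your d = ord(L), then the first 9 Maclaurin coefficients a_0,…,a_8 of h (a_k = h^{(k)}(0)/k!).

L = (1 + 10·x + 24·x^2 + 16·x^3)·Dx + (-1 + x + 5·x^2 + 8·x^3 + 4·x^4)·Dx^2  (order 2).
h: a_k = 0, 3, 3/2, 6, 57/4, 183/5, 104, 2067/7, 6879/8, …
ICs: h(0) = 0, h′(0) = 3.

f: a_k = 3, 3, 15, 27, 87, 195, 543, 1323, 3495, …
Change of var in L_f (x↦r) gives L₀.
h=∫₀ˣh₀: take L = L₀·Dx.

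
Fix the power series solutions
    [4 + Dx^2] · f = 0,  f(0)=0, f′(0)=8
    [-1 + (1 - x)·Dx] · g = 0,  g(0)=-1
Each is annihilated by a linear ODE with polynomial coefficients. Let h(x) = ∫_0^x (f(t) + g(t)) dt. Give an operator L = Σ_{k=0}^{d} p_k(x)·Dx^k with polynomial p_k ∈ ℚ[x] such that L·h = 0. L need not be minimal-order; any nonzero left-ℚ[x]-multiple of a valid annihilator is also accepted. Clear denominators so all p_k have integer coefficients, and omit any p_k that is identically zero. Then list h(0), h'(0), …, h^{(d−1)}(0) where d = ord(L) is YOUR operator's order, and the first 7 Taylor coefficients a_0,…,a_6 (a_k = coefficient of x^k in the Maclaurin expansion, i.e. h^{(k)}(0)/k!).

L = (-20 + 16·x - 8·x^2)·Dx + (12 - 28·x + 24·x^2 - 8·x^3)·Dx^2 + (-5 + 4·x - 2·x^2)·Dx^3 + (3 - 7·x + 6·x^2 - 2·x^3)·Dx^4  (order 4).
h: a_k = 0, -1, 7/2, -1/3, -19/12, -1/5, 1/90, …
ICs: h(0) = 0, h′(0) = -1, h′′(0) = 7, h′′′(0) = -2.

f: a_k = 0, 8, 0, -16/3, 0, 16/15, 0, …
g: a_k = -1, -1, -1, -1, -1, -1, -1, …
Sum ⇒ L₀ = lclm(L_f,L_g) in ℚ(x)⟨Dx⟩.
Integrate: L := L₀·Dx.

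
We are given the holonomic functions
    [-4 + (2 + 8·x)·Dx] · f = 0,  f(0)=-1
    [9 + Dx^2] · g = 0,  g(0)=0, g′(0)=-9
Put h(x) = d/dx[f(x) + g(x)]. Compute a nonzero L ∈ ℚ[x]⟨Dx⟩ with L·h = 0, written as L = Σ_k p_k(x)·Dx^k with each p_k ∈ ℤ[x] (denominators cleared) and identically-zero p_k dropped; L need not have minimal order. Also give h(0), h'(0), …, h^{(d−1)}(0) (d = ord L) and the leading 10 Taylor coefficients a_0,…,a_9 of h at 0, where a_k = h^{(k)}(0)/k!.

f: a_k = -1, -2, 2, -4, 10, -28, 84, -264, 858, -2860, …
g: a_k = 0, -9, 0, 27/2, 0, -243/40, 0, 729/560, 0, -729/4480, …
Weyl lclm of L_f,L_g ⇒ L₀ (ord ≤ 3).
Derive L from L₀ (diff closure).
L = (-414 - 432·x - 864·x^2) + (-63 - 468·x - 1296·x^2 - 1728·x^3)·Dx + (-46 - 48·x - 96·x^2)·Dx^2 + (-7 - 52·x - 144·x^2 - 192·x^3)·Dx^3  (order 3).
h: a_k = -11, 4, 57/2, 40, -1363/8, 504, -147111/80, 6864, -115321761/4480, 97240, …
ICs: h(0) = -11, h′(0) = 4, h′′(0) = 57.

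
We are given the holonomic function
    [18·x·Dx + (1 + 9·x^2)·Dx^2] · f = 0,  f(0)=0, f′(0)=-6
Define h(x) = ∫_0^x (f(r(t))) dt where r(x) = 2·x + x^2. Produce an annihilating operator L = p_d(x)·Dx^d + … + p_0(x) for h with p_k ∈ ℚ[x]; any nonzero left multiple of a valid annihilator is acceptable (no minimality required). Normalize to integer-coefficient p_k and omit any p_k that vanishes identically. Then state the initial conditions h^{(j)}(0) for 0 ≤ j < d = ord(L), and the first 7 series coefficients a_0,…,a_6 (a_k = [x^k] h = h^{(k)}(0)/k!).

L = (-1 + 72·x + 144·x^2 + 108·x^3 + 27·x^4)·Dx^2 + (1 + x + 36·x^2 + 72·x^3 + 45·x^4 + 9·x^5)·Dx^3  (order 3).
h: a_k = 0, 0, -6, -2, 36, 216/5, -2502/5, …
ICs: h(0) = 0, h′(0) = 0, h′′(0) = -12.

f: a_k = 0, -6, 0, 18, 0, -486/5, 0, …
h₀=f(r): pull back L_f along r ⇒ L₀.
∫: right-multiply L₀ by Dx.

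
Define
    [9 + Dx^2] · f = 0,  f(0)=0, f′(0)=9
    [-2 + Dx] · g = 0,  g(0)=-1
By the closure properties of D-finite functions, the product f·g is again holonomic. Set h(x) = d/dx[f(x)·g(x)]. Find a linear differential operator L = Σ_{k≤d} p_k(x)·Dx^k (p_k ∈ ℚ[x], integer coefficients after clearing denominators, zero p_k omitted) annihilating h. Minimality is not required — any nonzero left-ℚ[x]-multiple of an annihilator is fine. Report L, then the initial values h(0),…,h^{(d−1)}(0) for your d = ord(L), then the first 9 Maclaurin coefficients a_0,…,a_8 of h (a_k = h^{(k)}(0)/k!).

L = 13 - 4·Dx + Dx^2  (order 2).
h: a_k = -9, -36, -27/2, 60, 597/8, 207/10, -1483/80, -17, -18801/4480, …
ICs: h(0) = -9, h′(0) = -36.

f: a_k = 0, 9, 0, -27/2, 0, 243/40, 0, -729/560, 0, …
g: a_k = -1, -2, -2, -4/3, -2/3, -4/15, -4/45, -8/315, -2/315, …
f·g: L₀ = L_f ⊗_s L_g, ord ≤ 2·1.
h=h₀': d/dx-closure on L₀ ⇒ L.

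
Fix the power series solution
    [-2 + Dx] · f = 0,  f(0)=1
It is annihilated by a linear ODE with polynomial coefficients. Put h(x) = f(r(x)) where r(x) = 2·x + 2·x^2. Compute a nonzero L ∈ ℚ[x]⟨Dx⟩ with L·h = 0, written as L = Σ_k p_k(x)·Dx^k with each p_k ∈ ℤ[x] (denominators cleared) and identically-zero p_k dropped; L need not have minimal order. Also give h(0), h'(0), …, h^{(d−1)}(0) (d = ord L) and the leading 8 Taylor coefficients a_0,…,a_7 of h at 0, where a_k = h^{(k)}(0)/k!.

L = (-4 - 8·x) + Dx  (order 1).
h: a_k = 1, 4, 12, 80/3, 152/3, 416/5, 5536/45, 52096/315, …
ICs: h(0) = 1.

f: a_k = 1, 2, 2, 4/3, 2/3, 4/15, 4/45, 8/315, …
Substitute x→r, Dx→(1/r')Dx; clear ⇒ L₀.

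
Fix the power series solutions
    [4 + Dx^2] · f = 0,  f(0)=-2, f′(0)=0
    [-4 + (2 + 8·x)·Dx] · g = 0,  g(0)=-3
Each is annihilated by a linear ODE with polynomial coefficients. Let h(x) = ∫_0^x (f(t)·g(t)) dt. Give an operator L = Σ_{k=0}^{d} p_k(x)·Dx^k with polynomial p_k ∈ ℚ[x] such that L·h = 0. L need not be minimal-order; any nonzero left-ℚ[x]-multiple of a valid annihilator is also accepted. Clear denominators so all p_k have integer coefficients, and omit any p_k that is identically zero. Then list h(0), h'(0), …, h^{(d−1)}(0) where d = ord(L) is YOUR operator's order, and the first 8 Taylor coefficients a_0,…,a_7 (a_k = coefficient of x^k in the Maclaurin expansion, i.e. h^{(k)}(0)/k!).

L = (16 + 32·x + 64·x^2)·Dx + (-4 - 16·x)·Dx^2 + (1 + 8·x + 16·x^2)·Dx^3  (order 3).
h: a_k = 0, 6, 6, -8, 0, -32/5, 64/3, -5888/105, …
ICs: h(0) = 0, h′(0) = 6, h′′(0) = 12.

f: a_k = -2, 0, 4, 0, -4/3, 0, 8/45, 0, …
g: a_k = -3, -6, 6, -12, 30, -84, 252, -792, …
h₀=f·g: eliminate ⇒ L₀, order ≤ 2·1.
h=∫₀ˣh₀: take L = L₀·Dx.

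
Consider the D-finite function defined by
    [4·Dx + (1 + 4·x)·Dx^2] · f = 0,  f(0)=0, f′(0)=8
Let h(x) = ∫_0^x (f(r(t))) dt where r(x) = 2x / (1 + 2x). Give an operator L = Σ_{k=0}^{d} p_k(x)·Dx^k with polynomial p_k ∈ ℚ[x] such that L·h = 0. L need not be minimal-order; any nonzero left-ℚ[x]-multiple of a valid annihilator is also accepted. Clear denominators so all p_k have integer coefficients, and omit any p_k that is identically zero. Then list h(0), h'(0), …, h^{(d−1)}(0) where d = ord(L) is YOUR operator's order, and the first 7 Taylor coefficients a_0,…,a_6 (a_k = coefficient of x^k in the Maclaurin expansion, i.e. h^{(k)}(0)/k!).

f: a_k = 0, 8, -16, 128/3, -128, 2048/5, -4096/3, …
Change of var in L_f (x↦r) gives L₀.
∫: right-multiply L₀ by Dx.
L = (12 + 40·x)·Dx^2 + (1 + 12·x + 20·x^2)·Dx^3  (order 3).
h: a_k = 0, 0, 8, -32, 496/3, -4992/5, 99968/15, …
ICs: h(0) = 0, h′(0) = 0, h′′(0) = 16.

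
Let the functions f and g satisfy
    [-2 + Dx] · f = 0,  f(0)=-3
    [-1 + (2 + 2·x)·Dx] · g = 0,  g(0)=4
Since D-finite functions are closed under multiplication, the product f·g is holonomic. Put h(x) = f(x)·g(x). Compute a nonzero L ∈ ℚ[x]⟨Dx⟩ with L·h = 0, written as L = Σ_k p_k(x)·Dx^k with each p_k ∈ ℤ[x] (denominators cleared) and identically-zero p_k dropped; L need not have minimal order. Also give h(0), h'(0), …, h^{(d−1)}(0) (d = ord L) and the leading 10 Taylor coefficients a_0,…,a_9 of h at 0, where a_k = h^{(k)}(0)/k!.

L = (-5 - 4·x) + (2 + 2·x)·Dx  (order 1).
h: a_k = -12, -30, -69/2, -103/4, -449/32, -1949/320, -1643/768, -36047/53760, -135617/860160, -815221/15482880, …
ICs: h(0) = -12.

f: a_k = -3, -6, -6, -4, -2, -4/5, -4/15, -8/105, -2/105, -4/945, …
g: a_k = 4, 2, -1/2, 1/4, -5/32, 7/64, -21/256, 33/512, -429/8192, 715/16384, …
h₀=f·g: eliminate ⇒ L₀, order ≤ 1·1.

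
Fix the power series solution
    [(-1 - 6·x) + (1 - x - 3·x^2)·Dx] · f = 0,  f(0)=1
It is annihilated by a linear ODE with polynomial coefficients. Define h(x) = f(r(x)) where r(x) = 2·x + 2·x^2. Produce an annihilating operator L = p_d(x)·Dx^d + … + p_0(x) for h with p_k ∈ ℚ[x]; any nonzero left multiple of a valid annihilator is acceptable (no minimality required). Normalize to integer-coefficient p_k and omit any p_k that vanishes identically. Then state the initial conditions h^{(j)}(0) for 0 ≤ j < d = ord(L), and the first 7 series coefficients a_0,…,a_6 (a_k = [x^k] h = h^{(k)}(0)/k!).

L = (2 + 28·x + 72·x^2 + 48·x^3) + (-1 + 2·x + 14·x^2 + 24·x^3 + 12·x^4)·Dx  (order 1).
h: a_k = 1, 2, 18, 88, 488, 2664, 14488, …
ICs: h(0) = 1.

f: a_k = 1, 1, 4, 7, 19, 40, 97, …
L₀ from L_f via x↦r, Dx↦r'^{-1}Dx.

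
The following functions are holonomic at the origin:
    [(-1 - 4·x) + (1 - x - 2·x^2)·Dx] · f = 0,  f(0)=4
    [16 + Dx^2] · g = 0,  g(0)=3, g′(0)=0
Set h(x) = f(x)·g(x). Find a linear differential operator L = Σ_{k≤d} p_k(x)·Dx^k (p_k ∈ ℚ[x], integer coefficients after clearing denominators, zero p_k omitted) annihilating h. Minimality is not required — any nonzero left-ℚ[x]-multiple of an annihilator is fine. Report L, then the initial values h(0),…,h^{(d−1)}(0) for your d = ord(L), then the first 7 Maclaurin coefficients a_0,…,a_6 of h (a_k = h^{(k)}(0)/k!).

L = (-12 + 16·x + 32·x^2) + (2 + 8·x)·Dx + (-1 + x + 2·x^2)·Dx^2  (order 2).
h: a_k = 12, 12, -60, -36, -28, -100, -3364/15, …
ICs: h(0) = 12, h′(0) = 12.

f: a_k = 4, 4, 12, 20, 44, 84, 172, …
g: a_k = 3, 0, -24, 0, 32, 0, -256/15, …
Sym-product of L_f,L_g gives L₀ (≤ ord 2).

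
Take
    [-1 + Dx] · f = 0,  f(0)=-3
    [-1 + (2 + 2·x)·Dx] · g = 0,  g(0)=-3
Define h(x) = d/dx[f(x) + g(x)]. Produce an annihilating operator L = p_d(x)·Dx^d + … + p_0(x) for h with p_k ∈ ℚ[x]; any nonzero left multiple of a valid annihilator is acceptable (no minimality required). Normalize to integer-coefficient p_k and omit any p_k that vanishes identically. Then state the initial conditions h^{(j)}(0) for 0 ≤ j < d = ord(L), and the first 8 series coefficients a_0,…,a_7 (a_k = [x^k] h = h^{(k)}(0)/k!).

L = (-5 - 2·x) + (-1 - 8·x - 4·x^2)·Dx + (6 + 10·x + 4·x^2)·Dx^2  (order 2).
h: a_k = -9/2, -9/4, -33/16, -1/32, -137/256, 881/2560, -10523/30720, 134879/430080, …
ICs: h(0) = -9/2, h′(0) = -9/4.

f: a_k = -3, -3, -3/2, -1/2, -1/8, -1/40, -1/240, -1/1680, …
g: a_k = -3, -3/2, 3/8, -3/16, 15/128, -21/256, 63/1024, -99/2048, …
h₀=f+g: left-lcm gives L₀, ord ≤ 2.
Differentiate: ansatz ord ≤ ord L₀ ⇒ L.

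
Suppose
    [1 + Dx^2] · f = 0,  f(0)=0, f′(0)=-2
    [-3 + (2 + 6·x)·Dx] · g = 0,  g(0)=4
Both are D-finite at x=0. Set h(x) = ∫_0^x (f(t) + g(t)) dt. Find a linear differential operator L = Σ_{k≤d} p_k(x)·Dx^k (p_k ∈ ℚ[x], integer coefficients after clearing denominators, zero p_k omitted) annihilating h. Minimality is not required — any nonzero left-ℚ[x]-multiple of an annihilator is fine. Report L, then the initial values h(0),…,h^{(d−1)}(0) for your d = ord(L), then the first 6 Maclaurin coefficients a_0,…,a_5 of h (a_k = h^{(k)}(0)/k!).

f: a_k = 0, -2, 0, 1/3, 0, -1/60, …
g: a_k = 4, 6, -9/2, 27/4, -405/32, 1701/64, …
L₀ := lclm(L_f,L_g); ord L₀ ≤ 2+1.
h=∫h₀ ⇒ L = L₀·Dx.
L = (-93 - 72·x - 108·x^2)·Dx + (-10 + 18·x + 216·x^2 + 216·x^3)·Dx^2 + (-93 - 72·x - 108·x^2)·Dx^3 + (-10 + 18·x + 216·x^2 + 216·x^3)·Dx^4  (order 4).
h: a_k = 0, 4, 2, -3/2, 85/48, -81/32, …
ICs: h(0) = 0, h′(0) = 4, h′′(0) = 4, h′′′(0) = -9.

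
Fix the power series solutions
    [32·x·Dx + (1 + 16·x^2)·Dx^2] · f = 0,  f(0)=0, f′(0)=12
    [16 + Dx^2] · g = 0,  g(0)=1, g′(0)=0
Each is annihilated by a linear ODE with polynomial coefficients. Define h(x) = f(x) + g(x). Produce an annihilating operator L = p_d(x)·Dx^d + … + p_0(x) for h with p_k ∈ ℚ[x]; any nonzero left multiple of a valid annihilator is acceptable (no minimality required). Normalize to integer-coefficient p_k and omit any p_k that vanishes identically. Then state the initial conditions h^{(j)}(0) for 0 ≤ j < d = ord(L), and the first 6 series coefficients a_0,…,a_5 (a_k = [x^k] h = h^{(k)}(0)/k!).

f: a_k = 0, 12, 0, -64, 0, 3072/5, …
g: a_k = 1, 0, -8, 0, 32/3, 0, …
L₀ := lclm(L_f,L_g); ord L₀ ≤ 2+2.
L = (-5632·x + 114688·x^3 + 131072·x^5)·Dx + (-16 + 1792·x^2 + 36864·x^4 + 65536·x^6)·Dx^2 + (-352·x + 7168·x^3 + 8192·x^5)·Dx^3 + (-1 + 112·x^2 + 2304·x^4 + 4096·x^6)·Dx^4  (order 4).
h: a_k = 1, 12, -8, -64, 32/3, 3072/5, …
ICs: h(0) = 1, h′(0) = 12, h′′(0) = -16, h′′′(0) = -384.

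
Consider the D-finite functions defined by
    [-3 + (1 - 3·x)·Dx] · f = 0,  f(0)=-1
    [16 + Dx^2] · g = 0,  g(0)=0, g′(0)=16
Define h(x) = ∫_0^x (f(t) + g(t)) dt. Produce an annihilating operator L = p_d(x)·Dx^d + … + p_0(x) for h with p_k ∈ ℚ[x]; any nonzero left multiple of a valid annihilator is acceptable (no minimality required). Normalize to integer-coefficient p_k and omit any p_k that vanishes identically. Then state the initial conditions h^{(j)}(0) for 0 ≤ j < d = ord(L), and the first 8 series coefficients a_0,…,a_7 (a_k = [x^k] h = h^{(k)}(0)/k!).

L = (1680 - 2304·x + 3456·x^2)·Dx + (-272 + 1584·x - 3456·x^2 + 3456·x^3)·Dx^2 + (105 - 144·x + 216·x^2)·Dx^3 + (-17 + 99·x - 216·x^2 + 216·x^3)·Dx^4  (order 4).
h: a_k = 0, -1, 13/2, -3, -209/12, -81/5, -3133/90, -729/7, …
ICs: h(0) = 0, h′(0) = -1, h′′(0) = 13, h′′′(0) = -18.

f: a_k = -1, -3, -9, -27, -81, -243, -729, -2187, …
g: a_k = 0, 16, 0, -128/3, 0, 512/15, 0, -4096/315, …
Weyl lclm of L_f,L_g ⇒ L₀ (ord ≤ 3).
∫: right-multiply L₀ by Dx.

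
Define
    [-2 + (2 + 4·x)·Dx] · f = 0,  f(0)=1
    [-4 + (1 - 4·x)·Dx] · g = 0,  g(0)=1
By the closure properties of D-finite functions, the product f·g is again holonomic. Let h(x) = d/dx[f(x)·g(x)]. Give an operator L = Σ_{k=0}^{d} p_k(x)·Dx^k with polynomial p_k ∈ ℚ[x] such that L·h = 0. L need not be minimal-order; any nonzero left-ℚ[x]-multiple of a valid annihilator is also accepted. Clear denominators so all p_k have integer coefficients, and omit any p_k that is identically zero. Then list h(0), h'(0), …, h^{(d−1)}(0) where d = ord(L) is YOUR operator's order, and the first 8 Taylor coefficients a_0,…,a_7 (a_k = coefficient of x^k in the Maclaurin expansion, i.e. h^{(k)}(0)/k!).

f: a_k = 1, 1, -1/2, 1/2, -5/8, 7/8, -21/16, 33/16, …
g: a_k = 1, 4, 16, 64, 256, 1024, 4096, 16384, …
h₀=f·g: eliminate ⇒ L₀, order ≤ 1·1.
Differentiate: ansatz ord ≤ ord L₀ ⇒ L.
L = (39 + 120·x + 48·x^2) + (-5 + 6·x + 48·x^2 + 32·x^3)·Dx  (order 1).
h: a_k = 5, 39, 471/2, 2507/2, 50175/8, 240777/8, 2247483/16, 10273779/16, …
ICs: h(0) = 5.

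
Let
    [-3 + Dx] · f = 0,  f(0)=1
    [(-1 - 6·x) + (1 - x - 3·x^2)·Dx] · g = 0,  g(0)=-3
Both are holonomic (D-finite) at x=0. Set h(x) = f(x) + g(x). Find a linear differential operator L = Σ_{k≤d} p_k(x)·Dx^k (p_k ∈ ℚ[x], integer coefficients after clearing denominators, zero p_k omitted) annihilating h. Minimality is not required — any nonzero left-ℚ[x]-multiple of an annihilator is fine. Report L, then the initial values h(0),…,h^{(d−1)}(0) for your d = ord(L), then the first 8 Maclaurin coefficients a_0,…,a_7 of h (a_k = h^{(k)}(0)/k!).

L = (15 + 9·x + 243·x^2 + 162·x^3) + (1 - 36·x - 99·x^2 + 54·x^3 + 81·x^4)·Dx + (-2 + 11·x + 6·x^2 - 36·x^3 - 27·x^4)·Dx^2  (order 2).
h: a_k = -2, 0, -15/2, -33/2, -429/8, -4719/40, -23199/80, -364317/560, …
ICs: h(0) = -2, h′(0) = 0.

f: a_k = 1, 3, 9/2, 9/2, 27/8, 81/40, 81/80, 243/560, …
g: a_k = -3, -3, -12, -21, -57, -120, -291, -651, …
f+g: L₀ = lclm(L_f,L_g), ord ≤ 1+1.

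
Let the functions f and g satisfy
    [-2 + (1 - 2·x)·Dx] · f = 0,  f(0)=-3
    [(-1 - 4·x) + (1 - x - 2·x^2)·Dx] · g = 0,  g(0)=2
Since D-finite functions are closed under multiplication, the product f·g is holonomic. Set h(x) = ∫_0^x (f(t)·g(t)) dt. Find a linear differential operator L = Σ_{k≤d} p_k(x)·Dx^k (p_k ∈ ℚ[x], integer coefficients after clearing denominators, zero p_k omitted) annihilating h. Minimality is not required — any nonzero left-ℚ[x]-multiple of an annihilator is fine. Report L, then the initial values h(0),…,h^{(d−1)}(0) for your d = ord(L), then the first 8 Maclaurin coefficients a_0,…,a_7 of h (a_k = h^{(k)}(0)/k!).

L = (3 + 6·x)·Dx + (-1 + x + 2·x^2)·Dx^2  (order 2).
h: a_k = 0, -6, -9, -18, -69/2, -342/5, -135, -1878/7, …
ICs: h(0) = 0, h′(0) = -6.

f: a_k = -3, -6, -12, -24, -48, -96, -192, -384, …
g: a_k = 2, 2, 6, 10, 22, 42, 86, 170, …
h₀=f·g: eliminate ⇒ L₀, order ≤ 1·1.
∫: right-multiply L₀ by Dx.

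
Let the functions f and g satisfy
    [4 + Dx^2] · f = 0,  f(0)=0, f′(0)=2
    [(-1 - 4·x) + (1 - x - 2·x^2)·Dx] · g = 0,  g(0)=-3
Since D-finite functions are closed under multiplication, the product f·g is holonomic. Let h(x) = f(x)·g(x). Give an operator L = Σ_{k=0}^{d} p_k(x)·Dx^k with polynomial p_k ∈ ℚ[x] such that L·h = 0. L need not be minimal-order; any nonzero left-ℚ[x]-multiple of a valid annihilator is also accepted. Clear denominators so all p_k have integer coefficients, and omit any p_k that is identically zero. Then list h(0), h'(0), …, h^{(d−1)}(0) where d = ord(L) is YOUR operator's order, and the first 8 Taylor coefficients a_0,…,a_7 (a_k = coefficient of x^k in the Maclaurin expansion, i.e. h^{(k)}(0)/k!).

L = (4·x + 8·x^2) + (2 + 8·x)·Dx + (-1 + x + 2·x^2)·Dx^2  (order 2).
h: a_k = 0, -6, -6, -14, -26, -274/5, -534/5, -22714/105, …
ICs: h(0) = 0, h′(0) = -6.

f: a_k = 0, 2, 0, -4/3, 0, 4/15, 0, -8/315, …
g: a_k = -3, -3, -9, -15, -33, -63, -129, -255, …
f·g: L₀ = L_f ⊗_s L_g, ord ≤ 2·1.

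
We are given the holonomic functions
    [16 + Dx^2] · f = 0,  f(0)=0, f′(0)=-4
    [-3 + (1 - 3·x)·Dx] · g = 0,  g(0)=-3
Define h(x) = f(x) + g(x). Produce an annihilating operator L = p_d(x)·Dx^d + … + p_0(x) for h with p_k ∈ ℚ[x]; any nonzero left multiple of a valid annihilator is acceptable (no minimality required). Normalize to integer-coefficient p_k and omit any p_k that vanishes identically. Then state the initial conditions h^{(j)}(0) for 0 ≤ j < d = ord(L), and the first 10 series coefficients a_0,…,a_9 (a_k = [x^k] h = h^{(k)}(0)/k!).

L = (-1680 + 2304·x - 3456·x^2) + (272 - 1584·x + 3456·x^2 - 3456·x^3)·Dx + (-105 + 144·x - 216·x^2)·Dx^2 + (17 - 99·x + 216·x^2 - 216·x^3)·Dx^3  (order 3).
h: a_k = -3, -13, -27, -211/3, -243, -11063/15, -2187, -2065691/315, -19683, -167405963/2835, …
ICs: h(0) = -3, h′(0) = -13, h′′(0) = -54.

f: a_k = 0, -4, 0, 32/3, 0, -128/15, 0, 1024/315, 0, -2048/2835, …
g: a_k = -3, -9, -27, -81, -243, -729, -2187, -6561, -19683, -59049, …
Weyl lclm of L_f,L_g ⇒ L₀ (ord ≤ 3).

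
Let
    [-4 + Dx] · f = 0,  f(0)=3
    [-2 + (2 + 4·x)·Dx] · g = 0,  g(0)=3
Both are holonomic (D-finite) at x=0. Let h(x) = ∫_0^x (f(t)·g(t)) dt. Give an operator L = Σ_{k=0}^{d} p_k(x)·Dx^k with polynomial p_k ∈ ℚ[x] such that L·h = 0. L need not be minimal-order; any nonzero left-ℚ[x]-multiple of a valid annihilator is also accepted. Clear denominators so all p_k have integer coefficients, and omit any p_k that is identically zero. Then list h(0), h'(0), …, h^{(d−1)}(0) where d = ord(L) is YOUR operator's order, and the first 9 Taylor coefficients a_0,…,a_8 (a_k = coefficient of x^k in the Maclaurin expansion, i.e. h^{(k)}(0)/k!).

L = (-5 - 8·x)·Dx + (1 + 2·x)·Dx^2  (order 2).
h: a_k = 0, 9, 45/2, 69/2, 309/8, 1347/40, 1949/80, 1643/112, 36047/4480, …
ICs: h(0) = 0, h′(0) = 9.

f: a_k = 3, 12, 24, 32, 32, 128/5, 256/15, 1024/105, 512/105, …
g: a_k = 3, 3, -3/2, 3/2, -15/8, 21/8, -63/16, 99/16, -1287/128, …
Sym-product of L_f,L_g gives L₀ (≤ ord 1).
h=∫h₀ ⇒ L = L₀·Dx.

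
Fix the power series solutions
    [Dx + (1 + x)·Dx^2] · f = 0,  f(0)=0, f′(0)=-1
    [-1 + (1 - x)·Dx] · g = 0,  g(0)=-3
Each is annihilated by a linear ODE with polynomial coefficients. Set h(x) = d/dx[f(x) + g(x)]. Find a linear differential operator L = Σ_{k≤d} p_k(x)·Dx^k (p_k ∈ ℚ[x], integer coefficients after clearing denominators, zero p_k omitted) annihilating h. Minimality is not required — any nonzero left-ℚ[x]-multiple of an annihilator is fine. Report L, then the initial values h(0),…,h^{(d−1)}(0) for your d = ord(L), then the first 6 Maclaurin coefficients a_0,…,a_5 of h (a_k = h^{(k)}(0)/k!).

L = (-10 - 2·x) + (-4 - 16·x - 4·x^2)·Dx + (3 + x - 3·x^2 - x^3)·Dx^2  (order 2).
h: a_k = -4, -5, -10, -11, -16, -17, …
ICs: h(0) = -4, h′(0) = -5.

f: a_k = 0, -1, 1/2, -1/3, 1/4, -1/5, …
g: a_k = -3, -3, -3, -3, -3, -3, …
h₀=f+g: left-lcm gives L₀, ord ≤ 3.
Derive L from L₀ (diff closure).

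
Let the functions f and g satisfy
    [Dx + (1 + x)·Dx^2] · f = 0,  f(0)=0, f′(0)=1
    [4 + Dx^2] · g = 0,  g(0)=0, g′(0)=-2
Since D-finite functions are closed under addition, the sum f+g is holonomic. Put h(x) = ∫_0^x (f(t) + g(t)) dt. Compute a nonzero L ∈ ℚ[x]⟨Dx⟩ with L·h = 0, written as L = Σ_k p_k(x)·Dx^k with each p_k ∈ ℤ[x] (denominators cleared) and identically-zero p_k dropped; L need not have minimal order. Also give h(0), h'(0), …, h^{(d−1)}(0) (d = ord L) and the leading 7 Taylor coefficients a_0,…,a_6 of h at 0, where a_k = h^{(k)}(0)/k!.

L = (20 + 16·x + 8·x^2)·Dx^2 + (12 + 28·x + 24·x^2 + 8·x^3)·Dx^3 + (5 + 4·x + 2·x^2)·Dx^4 + (3 + 7·x + 6·x^2 + 2·x^3)·Dx^5  (order 5).
h: a_k = 0, 0, -1/2, -1/6, 5/12, -1/20, -1/90, …
ICs: h(0) = 0, h′(0) = 0, h′′(0) = -1, h′′′(0) = -1, h′′′′(0) = 10.

f: a_k = 0, 1, -1/2, 1/3, -1/4, 1/5, -1/6, …
g: a_k = 0, -2, 0, 4/3, 0, -4/15, 0, …
Sum ⇒ L₀ = lclm(L_f,L_g) in ℚ(x)⟨Dx⟩.
h=∫h₀ ⇒ L = L₀·Dx.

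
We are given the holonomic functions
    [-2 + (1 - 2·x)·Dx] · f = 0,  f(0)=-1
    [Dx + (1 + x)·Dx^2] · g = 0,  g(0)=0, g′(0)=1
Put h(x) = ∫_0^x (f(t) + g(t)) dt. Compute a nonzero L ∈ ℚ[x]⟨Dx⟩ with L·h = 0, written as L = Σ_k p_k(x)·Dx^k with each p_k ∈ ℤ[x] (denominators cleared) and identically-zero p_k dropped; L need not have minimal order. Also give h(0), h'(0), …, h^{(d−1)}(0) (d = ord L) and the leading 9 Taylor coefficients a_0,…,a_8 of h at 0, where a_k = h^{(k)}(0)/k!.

f: a_k = -1, -2, -4, -8, -16, -32, -64, -128, -256, …
g: a_k = 0, 1, -1/2, 1/3, -1/4, 1/5, -1/6, 1/7, -1/8, …
Weyl lclm of L_f,L_g ⇒ L₀ (ord ≤ 3).
Integrate: L := L₀·Dx.
L = (32 + 8·x)·Dx^2 + (22 + 56·x + 16·x^2)·Dx^3 + (-5 + 3·x + 12·x^2 + 4·x^3)·Dx^4  (order 4).
h: a_k = 0, -1, -1/2, -3/2, -23/12, -13/4, -53/10, -55/6, -895/56, …
ICs: h(0) = 0, h′(0) = -1, h′′(0) = -1, h′′′(0) = -9.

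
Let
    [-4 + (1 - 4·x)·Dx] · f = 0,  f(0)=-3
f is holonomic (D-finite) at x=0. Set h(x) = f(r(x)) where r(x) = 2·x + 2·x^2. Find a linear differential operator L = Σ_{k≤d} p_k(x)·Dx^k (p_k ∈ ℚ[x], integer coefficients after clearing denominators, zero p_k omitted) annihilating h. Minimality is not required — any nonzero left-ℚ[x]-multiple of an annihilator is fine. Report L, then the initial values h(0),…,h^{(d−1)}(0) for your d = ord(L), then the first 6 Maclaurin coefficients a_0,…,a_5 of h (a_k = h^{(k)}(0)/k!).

L = (8 + 16·x) + (-1 + 8·x + 8·x^2)·Dx  (order 1).
h: a_k = -3, -24, -216, -1920, -17088, -152064, …
ICs: h(0) = -3.

f: a_k = -3, -12, -48, -192, -768, -3072, …
Substitute x→r, Dx→(1/r')Dx; clear ⇒ L₀.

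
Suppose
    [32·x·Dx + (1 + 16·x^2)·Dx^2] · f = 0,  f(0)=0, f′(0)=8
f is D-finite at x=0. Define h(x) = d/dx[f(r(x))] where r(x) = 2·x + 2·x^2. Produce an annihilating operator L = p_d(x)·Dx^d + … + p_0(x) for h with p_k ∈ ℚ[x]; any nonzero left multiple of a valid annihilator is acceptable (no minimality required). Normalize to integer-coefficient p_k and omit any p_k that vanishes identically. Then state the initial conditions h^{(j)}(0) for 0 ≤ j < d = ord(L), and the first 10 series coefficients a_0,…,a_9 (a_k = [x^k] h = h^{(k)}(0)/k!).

f: a_k = 0, 8, 0, -128/3, 0, 2048/5, 0, -32768/7, 0, 524288/9, …
f∘r: x↦r, Dx↦Dx/r' in L_f ⇒ L₀.
h=h₀': d/dx-closure on L₀ ⇒ L.
L = (-2 + 128·x + 512·x^2 + 768·x^3 + 384·x^4) + (1 + 2·x + 64·x^2 + 256·x^3 + 320·x^4 + 128·x^5)·Dx  (order 1).
h: a_k = 16, 32, -1024, -4096, 60416, 391168, -3276800, -32505856, 155779072, 2474770432, …
ICs: h(0) = 16.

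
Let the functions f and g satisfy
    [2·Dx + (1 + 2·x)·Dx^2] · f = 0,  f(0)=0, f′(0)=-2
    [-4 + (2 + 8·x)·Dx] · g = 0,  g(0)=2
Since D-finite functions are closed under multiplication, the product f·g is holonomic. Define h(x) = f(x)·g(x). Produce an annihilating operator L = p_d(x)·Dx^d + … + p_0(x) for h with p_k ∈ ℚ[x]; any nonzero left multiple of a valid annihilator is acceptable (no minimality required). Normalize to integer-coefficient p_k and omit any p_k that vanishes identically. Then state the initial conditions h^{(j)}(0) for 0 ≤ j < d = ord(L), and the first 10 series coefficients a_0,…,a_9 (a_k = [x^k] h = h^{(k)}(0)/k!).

L = (8 + 8·x) + (-2 - 8·x)·Dx + (1 + 10·x + 32·x^2 + 32·x^3)·Dx^2  (order 2).
h: a_k = 0, -4, -4, 32/3, -80/3, 1048/15, -968/5, 19776/35, -60352/35, 344024/63, …
ICs: h(0) = 0, h′(0) = -4.

f: a_k = 0, -2, 2, -8/3, 4, -32/5, 32/3, -128/7, 32, -512/9, …
g: a_k = 2, 4, -4, 8, -20, 56, -168, 528, -1716, 5720, …
L₀ := L_f ⊗_s L_g (sym. prod.), ord ≤ 2.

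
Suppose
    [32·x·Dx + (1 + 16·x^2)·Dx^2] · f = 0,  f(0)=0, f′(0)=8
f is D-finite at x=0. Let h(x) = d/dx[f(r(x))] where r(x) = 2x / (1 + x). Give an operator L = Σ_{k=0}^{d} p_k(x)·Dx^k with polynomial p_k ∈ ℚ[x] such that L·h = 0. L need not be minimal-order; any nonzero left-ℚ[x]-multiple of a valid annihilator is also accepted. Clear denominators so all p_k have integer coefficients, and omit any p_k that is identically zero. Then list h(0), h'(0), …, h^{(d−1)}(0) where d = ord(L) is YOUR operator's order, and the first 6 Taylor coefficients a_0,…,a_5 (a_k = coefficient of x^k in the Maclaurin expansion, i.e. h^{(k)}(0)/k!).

L = (2 + 130·x) + (1 + 2·x + 65·x^2)·Dx  (order 1).
h: a_k = 16, -32, -976, 4032, 55376, -372832, …
ICs: h(0) = 16.

f: a_k = 0, 8, 0, -128/3, 0, 2048/5, …
h₀=f(r): pull back L_f along r ⇒ L₀.
h₀' ⇒ L via d/dx closure of L₀.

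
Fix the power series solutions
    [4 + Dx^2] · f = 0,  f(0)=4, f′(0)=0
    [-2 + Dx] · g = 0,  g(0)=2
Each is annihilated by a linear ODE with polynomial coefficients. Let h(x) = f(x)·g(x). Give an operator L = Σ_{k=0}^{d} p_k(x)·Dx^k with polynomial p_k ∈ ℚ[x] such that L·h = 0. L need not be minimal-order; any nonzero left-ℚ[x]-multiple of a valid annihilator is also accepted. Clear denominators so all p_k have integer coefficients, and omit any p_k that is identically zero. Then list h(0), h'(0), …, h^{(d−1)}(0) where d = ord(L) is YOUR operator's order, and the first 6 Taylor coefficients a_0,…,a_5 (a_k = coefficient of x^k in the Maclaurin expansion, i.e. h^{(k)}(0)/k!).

f: a_k = 4, 0, -8, 0, 8/3, 0, …
g: a_k = 2, 4, 4, 8/3, 4/3, 8/15, …
Sym-product of L_f,L_g gives L₀ (≤ ord 2).
L = 8 - 4·Dx + Dx^2  (order 2).
h: a_k = 8, 16, 0, -64/3, -64/3, -128/15, …
ICs: h(0) = 8, h′(0) = 16.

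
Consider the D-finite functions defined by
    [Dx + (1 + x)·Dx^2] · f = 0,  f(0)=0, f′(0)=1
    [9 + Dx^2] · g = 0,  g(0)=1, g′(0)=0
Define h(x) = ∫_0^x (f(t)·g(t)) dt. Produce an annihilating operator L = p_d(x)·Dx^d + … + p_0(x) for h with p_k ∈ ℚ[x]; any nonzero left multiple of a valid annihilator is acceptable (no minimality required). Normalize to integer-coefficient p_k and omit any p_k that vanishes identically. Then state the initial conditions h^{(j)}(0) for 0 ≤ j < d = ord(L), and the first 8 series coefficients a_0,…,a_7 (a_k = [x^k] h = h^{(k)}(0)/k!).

L = (2493 + 10854·x + 17091·x^2 + 11664·x^3 + 2916·x^4)·Dx + (612 + 1908·x + 1944·x^2 + 648·x^3)·Dx^2 + (592 + 2484·x + 3834·x^2 + 2592·x^3 + 648·x^4)·Dx^3 + (68 + 212·x + 216·x^2 + 72·x^3)·Dx^4 + (35 + 142·x + 215·x^2 + 144·x^3 + 36·x^4)·Dx^5  (order 5).
h: a_k = 0, 0, 1/2, -1/6, -25/24, 2/5, 83/240, -5/48, …
ICs: h(0) = 0, h′(0) = 0, h′′(0) = 1, h′′′(0) = -1, h′′′′(0) = -25.

f: a_k = 0, 1, -1/2, 1/3, -1/4, 1/5, -1/6, 1/7, …
g: a_k = 1, 0, -9/2, 0, 27/8, 0, -81/80, 0, …
f·g: L₀ = L_f ⊗_s L_g, ord ≤ 2·2.
h=∫₀ˣh₀: take L = L₀·Dx.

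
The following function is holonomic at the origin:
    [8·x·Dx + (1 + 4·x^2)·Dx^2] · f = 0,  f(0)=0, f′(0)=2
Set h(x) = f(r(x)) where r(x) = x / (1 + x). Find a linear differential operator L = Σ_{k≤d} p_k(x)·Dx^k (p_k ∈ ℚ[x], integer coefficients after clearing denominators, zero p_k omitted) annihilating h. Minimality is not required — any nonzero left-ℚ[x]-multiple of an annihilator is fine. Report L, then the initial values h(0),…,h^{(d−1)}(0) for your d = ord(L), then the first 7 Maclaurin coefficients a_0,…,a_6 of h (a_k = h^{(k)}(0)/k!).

f: a_k = 0, 2, 0, -8/3, 0, 32/5, 0, …
Substitute x→r, Dx→(1/r')Dx; clear ⇒ L₀.
L = (2 + 10·x)·Dx + (1 + 2·x + 5·x^2)·Dx^2  (order 2).
h: a_k = 0, 2, -2, -2/3, 6, -38/5, -22/3, …
ICs: h(0) = 0, h′(0) = 2.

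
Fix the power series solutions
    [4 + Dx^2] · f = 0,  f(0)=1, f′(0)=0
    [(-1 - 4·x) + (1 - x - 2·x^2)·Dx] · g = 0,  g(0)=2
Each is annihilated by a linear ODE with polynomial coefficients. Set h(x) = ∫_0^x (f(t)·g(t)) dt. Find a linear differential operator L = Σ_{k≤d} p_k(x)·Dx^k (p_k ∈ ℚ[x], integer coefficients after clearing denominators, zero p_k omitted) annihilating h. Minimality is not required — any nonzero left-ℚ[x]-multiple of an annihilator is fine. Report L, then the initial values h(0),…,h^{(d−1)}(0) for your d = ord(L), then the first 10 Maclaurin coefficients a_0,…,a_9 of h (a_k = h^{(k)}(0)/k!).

L = (4·x + 8·x^2)·Dx + (2 + 8·x)·Dx^2 + (-1 + x + 2·x^2)·Dx^3  (order 3).
h: a_k = 0, 2, 1, 2/3, 3/2, 34/15, 35/9, 2062/315, 2081/180, 58006/2835, …
ICs: h(0) = 0, h′(0) = 2, h′′(0) = 2.

f: a_k = 1, 0, -2, 0, 2/3, 0, -4/45, 0, 2/315, 0, …
g: a_k = 2, 2, 6, 10, 22, 42, 86, 170, 342, 682, …
f·g: L₀ = L_f ⊗_s L_g, ord ≤ 2·1.
h=∫₀ˣh₀: take L = L₀·Dx.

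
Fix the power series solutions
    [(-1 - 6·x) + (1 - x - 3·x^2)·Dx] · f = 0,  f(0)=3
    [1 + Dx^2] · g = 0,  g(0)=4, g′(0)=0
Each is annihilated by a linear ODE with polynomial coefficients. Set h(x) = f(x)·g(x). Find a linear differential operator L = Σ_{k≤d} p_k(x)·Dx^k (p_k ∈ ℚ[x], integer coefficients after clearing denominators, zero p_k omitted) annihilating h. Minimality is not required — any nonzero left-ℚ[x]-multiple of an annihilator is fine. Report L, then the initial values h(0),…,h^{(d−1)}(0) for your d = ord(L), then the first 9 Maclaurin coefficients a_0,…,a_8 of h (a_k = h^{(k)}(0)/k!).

f: a_k = 3, 3, 12, 21, 57, 120, 291, 651, 1524, …
g: a_k = 4, 0, -2, 0, 1/6, 0, -1/180, 0, 1/10080, …
h₀=f·g: eliminate ⇒ L₀, order ≤ 1·2.
L = (5 + x + 3·x^2) + (2 + 12·x)·Dx + (-1 + x + 3·x^2)·Dx^2  (order 2).
h: a_k = 12, 12, 42, 78, 409/2, 877/2, 63119/60, 142049/60, 18558737/3360, …
ICs: h(0) = 12, h′(0) = 12.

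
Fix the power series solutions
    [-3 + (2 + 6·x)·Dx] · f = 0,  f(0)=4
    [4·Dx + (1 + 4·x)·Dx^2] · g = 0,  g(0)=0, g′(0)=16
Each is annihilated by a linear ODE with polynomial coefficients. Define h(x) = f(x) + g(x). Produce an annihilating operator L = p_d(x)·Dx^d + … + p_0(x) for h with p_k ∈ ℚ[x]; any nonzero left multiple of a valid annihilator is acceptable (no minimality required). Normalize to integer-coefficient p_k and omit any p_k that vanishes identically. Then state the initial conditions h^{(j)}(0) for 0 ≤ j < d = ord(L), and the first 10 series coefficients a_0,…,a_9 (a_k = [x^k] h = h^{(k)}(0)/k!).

f: a_k = 4, 6, -9/2, 27/4, -405/32, 1701/64, -15309/256, 72171/512, -2814669/8192, 14073345/16384, …
g: a_k = 0, 16, -32, 256/3, -256, 4096/5, -8192/3, 65536/7, -32768, 1048576/9, …
f+g: L₀ = lclm(L_f,L_g), ord ≤ 1+2.
L = (84 + 144·x)·Dx + (101 + 552·x + 720·x^2)·Dx^2 + (10 + 94·x + 288·x^2 + 288·x^3)·Dx^3  (order 3).
h: a_k = 4, 22, -73/2, 1105/12, -8597/32, 270649/320, -2143079/768, 34059629/3584, -271250125/8192, 17306529289/147456, …
ICs: h(0) = 4, h′(0) = 22, h′′(0) = -73.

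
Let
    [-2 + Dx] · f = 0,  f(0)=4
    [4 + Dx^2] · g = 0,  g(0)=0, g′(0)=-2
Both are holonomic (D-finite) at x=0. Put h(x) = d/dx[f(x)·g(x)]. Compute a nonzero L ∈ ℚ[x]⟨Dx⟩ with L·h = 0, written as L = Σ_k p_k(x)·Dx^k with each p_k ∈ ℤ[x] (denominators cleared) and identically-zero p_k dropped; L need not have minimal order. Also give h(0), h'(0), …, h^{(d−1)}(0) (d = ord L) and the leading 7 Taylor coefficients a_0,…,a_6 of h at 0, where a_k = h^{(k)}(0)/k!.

f: a_k = 4, 8, 8, 16/3, 8/3, 16/15, 16/45, …
g: a_k = 0, -2, 0, 4/3, 0, -4/15, 0, …
Product ⇒ symmetric product L₀, ord ≤ 2.
h₀' ⇒ L via d/dx closure of L₀.
L = 8 - 4·Dx + Dx^2  (order 2).
h: a_k = -8, -32, -32, 0, 64/3, 256/15, 256/45, …
ICs: h(0) = -8, h′(0) = -32.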